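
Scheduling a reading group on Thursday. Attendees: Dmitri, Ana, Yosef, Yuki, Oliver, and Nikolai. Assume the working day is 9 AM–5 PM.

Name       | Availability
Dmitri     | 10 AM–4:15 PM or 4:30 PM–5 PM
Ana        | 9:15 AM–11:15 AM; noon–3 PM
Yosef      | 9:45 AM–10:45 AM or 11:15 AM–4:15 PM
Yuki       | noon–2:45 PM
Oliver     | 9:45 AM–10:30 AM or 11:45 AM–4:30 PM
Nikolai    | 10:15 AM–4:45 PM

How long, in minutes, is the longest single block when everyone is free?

165

Dmitri ∩ Ana: 10:00-11:15, 12:00-15:00.
Dmitri ∩ Ana ∩ Yosef: 10:00-10:45, 12:00-15:00.
Dmitri ∩ Ana ∩ Yosef ∩ Yuki: 12:00-14:45.
Dmitri ∩ Ana ∩ Yosef ∩ Yuki ∩ Oliver: 12:00-14:45.
Dmitri ∩ Ana ∩ Yosef ∩ Yuki ∩ Oliver ∩ Nikolai: 12:00-14:45.
The longest is 12:00-14:45 at 165 minutes.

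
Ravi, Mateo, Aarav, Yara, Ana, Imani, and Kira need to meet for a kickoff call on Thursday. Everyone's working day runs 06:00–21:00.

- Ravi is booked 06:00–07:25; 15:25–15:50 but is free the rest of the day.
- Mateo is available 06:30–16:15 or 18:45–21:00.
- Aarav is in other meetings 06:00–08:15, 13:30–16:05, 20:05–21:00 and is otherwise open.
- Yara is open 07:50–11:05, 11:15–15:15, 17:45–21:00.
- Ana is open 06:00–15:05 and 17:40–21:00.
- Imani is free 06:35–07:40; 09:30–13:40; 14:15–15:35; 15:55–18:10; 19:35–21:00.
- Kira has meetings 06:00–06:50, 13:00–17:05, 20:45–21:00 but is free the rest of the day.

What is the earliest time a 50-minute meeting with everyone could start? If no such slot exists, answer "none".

Ravi free: 07:25-15:25, 15:50-21:00 (invert busy blocks within the working day).
Mateo free: 06:30-16:15, 18:45-21:00.
Aarav free: 08:15-13:30, 16:05-20:05 (invert busy blocks within the working day).
Yara free: 07:50-11:05, 11:15-15:15, 17:45-21:00.
Ana free: 06:00-15:05, 17:40-21:00.
Imani free: 06:35-07:40, 09:30-13:40, 14:15-15:35, 15:55-18:10, 19:35-21:00.
Kira free: 06:50-13:00, 17:05-20:45 (invert busy blocks within the working day).
Ravi ∩ Mateo: 07:25-15:25, 15:50-16:15, 18:45-21:00.
Ravi ∩ Mateo ∩ Aarav: 08:15-13:30, 16:05-16:15, 18:45-20:05.
Ravi ∩ Mateo ∩ Aarav ∩ Yara: 08:15-11:05, 11:15-13:30, 18:45-20:05.
Ravi ∩ Mateo ∩ Aarav ∩ Yara ∩ Ana: 08:15-11:05, 11:15-13:30, 18:45-20:05.
Ravi ∩ Mateo ∩ Aarav ∩ Yara ∩ Ana ∩ Imani: 09:30-11:05, 11:15-13:30, 19:35-20:05.
Ravi ∩ Mateo ∩ Aarav ∩ Yara ∩ Ana ∩ Imani ∩ Kira: 09:30-11:05, 11:15-13:00, 19:35-20:05.
The first common window of at least 50 minutes is 09:30-11:05, so the earliest start is 09:30.

09:30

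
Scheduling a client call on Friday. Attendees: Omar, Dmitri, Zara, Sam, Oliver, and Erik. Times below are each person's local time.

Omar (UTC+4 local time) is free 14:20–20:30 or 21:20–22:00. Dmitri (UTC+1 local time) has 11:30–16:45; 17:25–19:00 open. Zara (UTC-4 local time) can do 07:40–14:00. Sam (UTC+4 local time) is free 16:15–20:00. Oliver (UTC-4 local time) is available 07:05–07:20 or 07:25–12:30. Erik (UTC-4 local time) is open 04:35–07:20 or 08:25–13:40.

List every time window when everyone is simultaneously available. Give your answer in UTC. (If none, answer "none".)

12:25-15:45

Omar in UTC: 10:20-16:30, 17:20-18:00 (subtract 4h to convert from UTC+4).
Dmitri in UTC: 10:30-15:45, 16:25-18:00 (subtract 1h to convert from UTC+1).
Zara in UTC: 11:40-18:00 (add 4h to convert from UTC-4).
Sam in UTC: 12:15-16:00 (subtract 4h to convert from UTC+4).
Oliver in UTC: 11:05-11:20, 11:25-16:30 (add 4h to convert from UTC-4).
Erik in UTC: 08:35-11:20, 12:25-17:40 (add 4h to convert from UTC-4).
Omar ∩ Dmitri: 10:30-15:45, 16:25-16:30, 17:20-18:00.
Omar ∩ Dmitri ∩ Zara: 11:40-15:45, 16:25-16:30, 17:20-18:00.
Omar ∩ Dmitri ∩ Zara ∩ Sam: 12:15-15:45.
Omar ∩ Dmitri ∩ Zara ∩ Sam ∩ Oliver: 12:15-15:45.
Omar ∩ Dmitri ∩ Zara ∩ Sam ∩ Oliver ∩ Erik: 12:25-15:45.
So the common availability across everyone is 12:25-15:45.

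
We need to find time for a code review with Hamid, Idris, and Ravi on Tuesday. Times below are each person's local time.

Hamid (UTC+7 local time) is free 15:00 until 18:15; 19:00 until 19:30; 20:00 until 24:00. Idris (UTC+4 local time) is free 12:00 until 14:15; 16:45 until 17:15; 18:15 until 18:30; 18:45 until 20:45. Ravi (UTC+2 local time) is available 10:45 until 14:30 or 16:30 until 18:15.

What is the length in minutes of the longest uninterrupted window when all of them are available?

90

Hamid in UTC: 08:00-11:15, 12:00-12:30, 13:00-17:00 (subtract 7h to convert from UTC+7).
Idris in UTC: 08:00-10:15, 12:45-13:15, 14:15-14:30, 14:45-16:45 (subtract 4h to convert from UTC+4).
Ravi in UTC: 08:45-12:30, 14:30-16:15 (subtract 2h to convert from UTC+2).
Hamid ∩ Idris: 08:00-10:15, 13:00-13:15, 14:15-14:30, 14:45-16:45.
Hamid ∩ Idris ∩ Ravi: 08:45-10:15, 14:45-16:15.
Those are the intersection windows.
The longest is 08:45-10:15 at 90 minutes.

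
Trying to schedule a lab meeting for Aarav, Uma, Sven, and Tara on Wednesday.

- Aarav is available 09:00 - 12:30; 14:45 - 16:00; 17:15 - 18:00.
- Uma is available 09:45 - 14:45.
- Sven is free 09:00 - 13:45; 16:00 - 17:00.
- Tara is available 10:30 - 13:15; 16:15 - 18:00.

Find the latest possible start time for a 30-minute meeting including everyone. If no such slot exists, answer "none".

12:00

Aarav ∩ Uma: 09:45-12:30.
Aarav ∩ Uma ∩ Sven: 09:45-12:30.
Aarav ∩ Uma ∩ Sven ∩ Tara: 10:30-12:30.
The last common window of at least 30 minutes is 10:30-12:30; a 30-minute meeting can start as late as 12:00 and still end by 12:30.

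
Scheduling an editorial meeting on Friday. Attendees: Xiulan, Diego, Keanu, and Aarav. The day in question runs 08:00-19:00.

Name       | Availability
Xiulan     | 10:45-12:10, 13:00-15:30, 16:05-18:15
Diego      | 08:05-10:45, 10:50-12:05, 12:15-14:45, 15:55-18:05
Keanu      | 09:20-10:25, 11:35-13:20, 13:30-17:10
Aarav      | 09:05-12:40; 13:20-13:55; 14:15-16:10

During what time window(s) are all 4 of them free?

11:35-12:05, 13:30-13:55, 14:15-14:45, 16:05-16:10

Xiulan ∩ Diego: 10:50-12:05, 13:00-14:45, 16:05-18:05.
Xiulan ∩ Diego ∩ Keanu: 11:35-12:05, 13:00-13:20, 13:30-14:45, 16:05-17:10.
Xiulan ∩ Diego ∩ Keanu ∩ Aarav: 11:35-12:05, 13:30-13:55, 14:15-14:45, 16:05-16:10.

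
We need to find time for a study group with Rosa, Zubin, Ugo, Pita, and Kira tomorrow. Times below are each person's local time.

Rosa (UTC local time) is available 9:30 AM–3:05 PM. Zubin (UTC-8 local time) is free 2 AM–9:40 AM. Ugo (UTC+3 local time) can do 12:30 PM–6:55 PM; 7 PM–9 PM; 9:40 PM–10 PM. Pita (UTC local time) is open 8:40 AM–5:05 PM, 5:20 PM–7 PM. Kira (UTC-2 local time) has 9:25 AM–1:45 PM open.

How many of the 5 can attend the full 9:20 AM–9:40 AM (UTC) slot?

1

Rosa in UTC: 09:30-15:05.
Zubin in UTC: 10:00-17:40 (add 8h to convert from UTC-8).
Ugo in UTC: 09:30-15:55, 16:00-18:00, 18:40-19:00 (subtract 3h to convert from UTC+3).
Pita in UTC: 08:40-17:05, 17:20-19:00.
Kira in UTC: 11:25-15:45 (add 2h to convert from UTC-2).
Pita can make the full 09:20-09:40 slot — that's 1.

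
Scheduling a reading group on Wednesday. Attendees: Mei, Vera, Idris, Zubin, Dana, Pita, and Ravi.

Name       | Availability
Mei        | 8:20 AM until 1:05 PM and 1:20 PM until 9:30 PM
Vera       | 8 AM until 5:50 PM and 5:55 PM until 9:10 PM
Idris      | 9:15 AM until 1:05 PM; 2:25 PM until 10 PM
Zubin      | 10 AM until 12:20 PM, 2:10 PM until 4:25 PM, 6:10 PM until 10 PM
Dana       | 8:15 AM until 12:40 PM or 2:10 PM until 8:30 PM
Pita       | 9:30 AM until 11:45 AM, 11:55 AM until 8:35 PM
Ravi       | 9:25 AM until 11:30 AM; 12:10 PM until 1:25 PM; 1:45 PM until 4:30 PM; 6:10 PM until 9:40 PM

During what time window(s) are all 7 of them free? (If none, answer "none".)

Mei ∩ Vera: 08:20-13:05, 13:20-17:50, 17:55-21:10.
Mei ∩ Vera ∩ Idris: 09:15-13:05, 14:25-17:50, 17:55-21:10.
Mei ∩ Vera ∩ Idris ∩ Zubin: 10:00-12:20, 14:25-16:25, 18:10-21:10.
Mei ∩ Vera ∩ Idris ∩ Zubin ∩ Dana: 10:00-12:20, 14:25-16:25, 18:10-20:30.
Mei ∩ Vera ∩ Idris ∩ Zubin ∩ Dana ∩ Pita: 10:00-11:45, 11:55-12:20, 14:25-16:25, 18:10-20:30.
Mei ∩ Vera ∩ Idris ∩ Zubin ∩ Dana ∩ Pita ∩ Ravi: 10:00-11:30, 12:10-12:20, 14:25-16:25, 18:10-20:30.
Those are the intersection windows.

10:00-11:30, 12:10-12:20, 14:25-16:25, 18:10-20:30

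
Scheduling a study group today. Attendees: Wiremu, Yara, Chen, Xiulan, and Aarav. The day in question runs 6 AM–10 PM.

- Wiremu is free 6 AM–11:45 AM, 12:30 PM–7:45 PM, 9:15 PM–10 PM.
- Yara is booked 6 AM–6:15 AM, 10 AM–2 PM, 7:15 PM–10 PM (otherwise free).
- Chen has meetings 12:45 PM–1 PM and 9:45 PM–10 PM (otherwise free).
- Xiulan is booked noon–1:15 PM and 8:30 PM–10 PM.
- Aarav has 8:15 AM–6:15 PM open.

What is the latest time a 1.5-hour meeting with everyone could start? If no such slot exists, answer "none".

Wiremu free: 06:00-11:45, 12:30-19:45, 21:15-22:00.
Yara free: 06:15-10:00, 14:00-19:15 (invert busy blocks within the working day).
Chen free: 06:00-12:45, 13:00-21:45 (invert busy blocks within the working day).
Xiulan free: 06:00-12:00, 13:15-20:30 (invert busy blocks within the working day).
Aarav free: 08:15-18:15.
Wiremu ∩ Yara: 06:15-10:00, 14:00-19:15.
Wiremu ∩ Yara ∩ Chen: 06:15-10:00, 14:00-19:15.
Wiremu ∩ Yara ∩ Chen ∩ Xiulan: 06:15-10:00, 14:00-19:15.
Wiremu ∩ Yara ∩ Chen ∩ Xiulan ∩ Aarav: 08:15-10:00, 14:00-18:15.
So the common availability across everyone is 08:15-10:00, 14:00-18:15.
The last common window of at least 90 minutes is 14:00-18:15; a 90-minute meeting can start as late as 16:45 and still end by 18:15.

16:45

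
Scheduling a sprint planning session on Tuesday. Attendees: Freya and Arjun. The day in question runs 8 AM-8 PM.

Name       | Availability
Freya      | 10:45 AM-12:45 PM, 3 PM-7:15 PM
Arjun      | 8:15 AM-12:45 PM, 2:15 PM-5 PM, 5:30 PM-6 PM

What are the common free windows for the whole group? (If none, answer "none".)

10:45-12:45, 15:00-17:00, 17:30-18:00

Freya ∩ Arjun: 10:45-12:45, 15:00-17:00, 17:30-18:00.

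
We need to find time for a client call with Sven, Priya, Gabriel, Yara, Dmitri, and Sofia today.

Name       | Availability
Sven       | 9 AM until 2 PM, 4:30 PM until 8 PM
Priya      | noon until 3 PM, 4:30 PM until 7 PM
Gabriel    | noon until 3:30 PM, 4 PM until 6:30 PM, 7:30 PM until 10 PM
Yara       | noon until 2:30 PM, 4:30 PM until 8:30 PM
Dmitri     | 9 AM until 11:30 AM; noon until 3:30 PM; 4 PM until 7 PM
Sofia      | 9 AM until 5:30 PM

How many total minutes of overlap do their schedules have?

Sven ∩ Priya: 12:00-14:00, 16:30-19:00.
Sven ∩ Priya ∩ Gabriel: 12:00-14:00, 16:30-18:30.
Sven ∩ Priya ∩ Gabriel ∩ Yara: 12:00-14:00, 16:30-18:30.
Sven ∩ Priya ∩ Gabriel ∩ Yara ∩ Dmitri: 12:00-14:00, 16:30-18:30.
Sven ∩ Priya ∩ Gabriel ∩ Yara ∩ Dmitri ∩ Sofia: 12:00-14:00, 16:30-17:30.
Summing the common windows: 120 + 60 = 180 minutes.

180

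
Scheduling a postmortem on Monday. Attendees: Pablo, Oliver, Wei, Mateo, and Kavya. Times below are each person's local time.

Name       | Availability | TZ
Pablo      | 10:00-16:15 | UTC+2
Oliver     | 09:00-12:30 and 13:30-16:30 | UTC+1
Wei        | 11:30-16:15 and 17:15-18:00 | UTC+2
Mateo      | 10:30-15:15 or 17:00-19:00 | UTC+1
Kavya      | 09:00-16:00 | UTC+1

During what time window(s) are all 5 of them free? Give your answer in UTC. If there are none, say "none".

09:30-11:30, 12:30-14:15

Pablo in UTC: 08:00-14:15 (subtract 2h to convert from UTC+2).
Oliver in UTC: 08:00-11:30, 12:30-15:30 (subtract 1h to convert from UTC+1).
Wei in UTC: 09:30-14:15, 15:15-16:00 (subtract 2h to convert from UTC+2).
Mateo in UTC: 09:30-14:15, 16:00-18:00 (subtract 1h to convert from UTC+1).
Kavya in UTC: 08:00-15:00 (subtract 1h to convert from UTC+1).
Pablo ∩ Oliver: 08:00-11:30, 12:30-14:15.
Pablo ∩ Oliver ∩ Wei: 09:30-11:30, 12:30-14:15.
Pablo ∩ Oliver ∩ Wei ∩ Mateo: 09:30-11:30, 12:30-14:15.
Pablo ∩ Oliver ∩ Wei ∩ Mateo ∩ Kavya: 09:30-11:30, 12:30-14:15.
So the common availability across everyone is 09:30-11:30, 12:30-14:15.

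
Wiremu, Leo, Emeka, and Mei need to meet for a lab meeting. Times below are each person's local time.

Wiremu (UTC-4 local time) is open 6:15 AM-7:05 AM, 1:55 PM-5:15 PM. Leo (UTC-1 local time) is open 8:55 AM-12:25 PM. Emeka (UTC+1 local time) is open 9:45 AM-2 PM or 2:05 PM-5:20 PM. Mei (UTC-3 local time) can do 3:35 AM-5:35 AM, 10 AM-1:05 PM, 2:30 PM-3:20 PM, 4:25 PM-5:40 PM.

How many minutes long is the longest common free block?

Wiremu in UTC: 10:15-11:05, 17:55-21:15 (add 4h to convert from UTC-4).
Leo in UTC: 09:55-13:25 (add 1h to convert from UTC-1).
Emeka in UTC: 08:45-13:00, 13:05-16:20 (subtract 1h to convert from UTC+1).
Mei in UTC: 06:35-08:35, 13:00-16:05, 17:30-18:20, 19:25-20:40 (add 3h to convert from UTC-3).
Wiremu ∩ Leo: 10:15-11:05.
Wiremu ∩ Leo ∩ Emeka: 10:15-11:05.
Wiremu ∩ Leo ∩ Emeka ∩ Mei: ∅.
There is no time when everyone is free.
No common window exists, so the longest block is 0 minutes.

0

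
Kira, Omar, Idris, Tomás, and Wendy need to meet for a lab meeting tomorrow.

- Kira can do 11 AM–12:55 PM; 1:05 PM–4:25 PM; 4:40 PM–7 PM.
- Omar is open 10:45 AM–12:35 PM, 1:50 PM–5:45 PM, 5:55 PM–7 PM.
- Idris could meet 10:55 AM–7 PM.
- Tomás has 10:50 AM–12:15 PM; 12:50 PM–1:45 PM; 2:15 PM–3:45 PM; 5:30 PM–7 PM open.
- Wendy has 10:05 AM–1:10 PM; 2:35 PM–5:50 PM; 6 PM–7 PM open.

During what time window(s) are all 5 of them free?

11:00-12:15, 14:35-15:45, 17:30-17:45, 18:00-19:00

Kira ∩ Omar: 11:00-12:35, 13:50-16:25, 16:40-17:45, 17:55-19:00.
Kira ∩ Omar ∩ Idris: 11:00-12:35, 13:50-16:25, 16:40-17:45, 17:55-19:00.
Kira ∩ Omar ∩ Idris ∩ Tomás: 11:00-12:15, 14:15-15:45, 17:30-17:45, 17:55-19:00.
Kira ∩ Omar ∩ Idris ∩ Tomás ∩ Wendy: 11:00-12:15, 14:35-15:45, 17:30-17:45, 18:00-19:00.
So the common availability across everyone is 11:00-12:15, 14:35-15:45, 17:30-17:45, 18:00-19:00.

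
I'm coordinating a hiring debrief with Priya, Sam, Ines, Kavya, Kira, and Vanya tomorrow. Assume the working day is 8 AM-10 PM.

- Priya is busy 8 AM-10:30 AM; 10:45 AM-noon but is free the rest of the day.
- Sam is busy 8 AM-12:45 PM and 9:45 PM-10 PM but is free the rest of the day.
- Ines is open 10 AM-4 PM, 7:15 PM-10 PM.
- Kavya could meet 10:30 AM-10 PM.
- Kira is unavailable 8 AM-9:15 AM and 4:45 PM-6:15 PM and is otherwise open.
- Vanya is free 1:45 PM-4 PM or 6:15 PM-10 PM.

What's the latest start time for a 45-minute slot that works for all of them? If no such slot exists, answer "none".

Priya free: 10:30-10:45, 12:00-22:00 (invert busy blocks within the working day).
Sam free: 12:45-21:45 (invert busy blocks within the working day).
Ines free: 10:00-16:00, 19:15-22:00.
Kavya free: 10:30-22:00.
Kira free: 09:15-16:45, 18:15-22:00 (invert busy blocks within the working day).
Vanya free: 13:45-16:00, 18:15-22:00.
Priya ∩ Sam: 12:45-21:45.
Priya ∩ Sam ∩ Ines: 12:45-16:00, 19:15-21:45.
Priya ∩ Sam ∩ Ines ∩ Kavya: 12:45-16:00, 19:15-21:45.
Priya ∩ Sam ∩ Ines ∩ Kavya ∩ Kira: 12:45-16:00, 19:15-21:45.
Priya ∩ Sam ∩ Ines ∩ Kavya ∩ Kira ∩ Vanya: 13:45-16:00, 19:15-21:45.
So the common availability across everyone is 13:45-16:00, 19:15-21:45.
The last common window of at least 45 minutes is 19:15-21:45; a 45-minute meeting can start as late as 21:00 and still end by 21:45.

21:00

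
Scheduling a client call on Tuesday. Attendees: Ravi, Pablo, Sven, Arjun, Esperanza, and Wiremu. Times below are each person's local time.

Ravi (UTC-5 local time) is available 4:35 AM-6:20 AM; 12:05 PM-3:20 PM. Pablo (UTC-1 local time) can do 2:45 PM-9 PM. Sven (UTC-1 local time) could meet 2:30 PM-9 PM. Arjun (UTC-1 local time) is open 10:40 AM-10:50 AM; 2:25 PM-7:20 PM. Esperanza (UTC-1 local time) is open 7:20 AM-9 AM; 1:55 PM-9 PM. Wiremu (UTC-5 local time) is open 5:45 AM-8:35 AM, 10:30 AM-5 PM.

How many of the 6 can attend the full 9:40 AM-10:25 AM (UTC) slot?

1

Ravi in UTC: 09:35-11:20, 17:05-20:20 (add 5h to convert from UTC-5).
Pablo in UTC: 15:45-22:00 (add 1h to convert from UTC-1).
Sven in UTC: 15:30-22:00 (add 1h to convert from UTC-1).
Arjun in UTC: 11:40-11:50, 15:25-20:20 (add 1h to convert from UTC-1).
Esperanza in UTC: 08:20-10:00, 14:55-22:00 (add 1h to convert from UTC-1).
Wiremu in UTC: 10:45-13:35, 15:30-22:00 (add 5h to convert from UTC-5).
Ravi can make the full 09:40-10:25 slot — that's 1.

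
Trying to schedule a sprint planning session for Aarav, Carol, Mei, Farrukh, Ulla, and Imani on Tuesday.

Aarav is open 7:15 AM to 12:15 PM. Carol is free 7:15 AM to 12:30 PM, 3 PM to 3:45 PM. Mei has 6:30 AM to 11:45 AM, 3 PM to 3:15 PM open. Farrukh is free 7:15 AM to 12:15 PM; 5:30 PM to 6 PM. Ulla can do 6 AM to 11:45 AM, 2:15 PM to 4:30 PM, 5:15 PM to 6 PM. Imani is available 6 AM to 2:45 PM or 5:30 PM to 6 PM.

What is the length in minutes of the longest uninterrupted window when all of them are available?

Aarav ∩ Carol: 07:15-12:15.
Aarav ∩ Carol ∩ Mei: 07:15-11:45.
Aarav ∩ Carol ∩ Mei ∩ Farrukh: 07:15-11:45.
Aarav ∩ Carol ∩ Mei ∩ Farrukh ∩ Ulla: 07:15-11:45.
Aarav ∩ Carol ∩ Mei ∩ Farrukh ∩ Ulla ∩ Imani: 07:15-11:45.
So the common availability across everyone is 07:15-11:45.
The longest is 07:15-11:45 at 270 minutes.

270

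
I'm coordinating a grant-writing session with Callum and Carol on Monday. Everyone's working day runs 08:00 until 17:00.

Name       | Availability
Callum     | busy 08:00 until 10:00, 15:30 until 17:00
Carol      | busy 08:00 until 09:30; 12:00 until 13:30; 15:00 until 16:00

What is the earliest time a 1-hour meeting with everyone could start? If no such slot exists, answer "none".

10:00

Callum free: 10:00-15:30 (invert busy blocks within the working day).
Carol free: 09:30-12:00, 13:30-15:00, 16:00-17:00 (invert busy blocks within the working day).
Callum ∩ Carol: 10:00-12:00, 13:30-15:00.
So the common availability across everyone is 10:00-12:00, 13:30-15:00.
The first common window of at least 60 minutes is 10:00-12:00, so the earliest start is 10:00.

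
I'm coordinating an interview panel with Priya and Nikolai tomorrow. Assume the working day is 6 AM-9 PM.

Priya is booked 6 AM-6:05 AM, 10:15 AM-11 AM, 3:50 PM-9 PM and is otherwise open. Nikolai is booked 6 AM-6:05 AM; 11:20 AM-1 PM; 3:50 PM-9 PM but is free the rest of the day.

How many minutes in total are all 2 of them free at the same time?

Priya free: 06:05-10:15, 11:00-15:50 (invert busy blocks within the working day).
Nikolai free: 06:05-11:20, 13:00-15:50 (invert busy blocks within the working day).
Priya ∩ Nikolai: 06:05-10:15, 11:00-11:20, 13:00-15:50.
Summing the common windows: 250 + 20 + 170 = 440 minutes.

440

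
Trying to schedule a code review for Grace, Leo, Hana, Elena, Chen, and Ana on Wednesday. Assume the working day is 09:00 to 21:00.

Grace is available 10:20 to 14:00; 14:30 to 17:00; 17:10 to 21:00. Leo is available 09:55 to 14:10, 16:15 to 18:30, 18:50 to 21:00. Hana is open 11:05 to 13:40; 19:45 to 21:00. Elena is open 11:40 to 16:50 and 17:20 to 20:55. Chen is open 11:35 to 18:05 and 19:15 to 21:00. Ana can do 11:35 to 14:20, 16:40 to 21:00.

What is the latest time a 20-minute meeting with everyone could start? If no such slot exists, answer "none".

Grace ∩ Leo: 10:20-14:00, 16:15-17:00, 17:10-18:30, 18:50-21:00.
Grace ∩ Leo ∩ Hana: 11:05-13:40, 19:45-21:00.
Grace ∩ Leo ∩ Hana ∩ Elena: 11:40-13:40, 19:45-20:55.
Grace ∩ Leo ∩ Hana ∩ Elena ∩ Chen: 11:40-13:40, 19:45-20:55.
Grace ∩ Leo ∩ Hana ∩ Elena ∩ Chen ∩ Ana: 11:40-13:40, 19:45-20:55.
The last common window of at least 20 minutes is 19:45-20:55; a 20-minute meeting can start as late as 20:35 and still end by 20:55.

20:35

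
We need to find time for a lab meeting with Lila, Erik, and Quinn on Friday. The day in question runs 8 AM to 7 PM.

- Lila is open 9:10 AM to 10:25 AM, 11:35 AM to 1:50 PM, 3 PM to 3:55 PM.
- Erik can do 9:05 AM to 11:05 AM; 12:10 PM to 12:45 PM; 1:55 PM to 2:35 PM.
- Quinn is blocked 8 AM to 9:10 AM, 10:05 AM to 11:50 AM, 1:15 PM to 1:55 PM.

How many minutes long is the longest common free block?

Lila free: 09:10-10:25, 11:35-13:50, 15:00-15:55.
Erik free: 09:05-11:05, 12:10-12:45, 13:55-14:35.
Quinn free: 09:10-10:05, 11:50-13:15, 13:55-19:00 (invert busy blocks within the working day).
Lila ∩ Erik: 09:10-10:25, 12:10-12:45.
Lila ∩ Erik ∩ Quinn: 09:10-10:05, 12:10-12:45.
Those are the intersection windows.
The longest is 09:10-10:05 at 55 minutes.

55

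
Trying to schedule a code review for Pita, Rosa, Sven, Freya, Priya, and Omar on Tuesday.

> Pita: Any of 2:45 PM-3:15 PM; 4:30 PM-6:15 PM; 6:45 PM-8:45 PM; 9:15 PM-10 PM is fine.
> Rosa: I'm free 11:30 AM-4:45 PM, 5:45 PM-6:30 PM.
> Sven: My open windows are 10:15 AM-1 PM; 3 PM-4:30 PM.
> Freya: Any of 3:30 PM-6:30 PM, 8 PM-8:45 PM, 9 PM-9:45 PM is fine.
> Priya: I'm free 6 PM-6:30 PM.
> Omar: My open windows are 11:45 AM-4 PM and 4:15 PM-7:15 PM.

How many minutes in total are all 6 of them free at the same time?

Pita ∩ Rosa: 14:45-15:15, 16:30-16:45, 17:45-18:15.
Pita ∩ Rosa ∩ Sven: 15:00-15:15.
Pita ∩ Rosa ∩ Sven ∩ Freya: ∅.
Pita ∩ Rosa ∩ Sven ∩ Freya ∩ Priya: ∅.
Pita ∩ Rosa ∩ Sven ∩ Freya ∩ Priya ∩ Omar: ∅.
There is no time when everyone is free.
There is no common window, so the total is 0 minutes.

0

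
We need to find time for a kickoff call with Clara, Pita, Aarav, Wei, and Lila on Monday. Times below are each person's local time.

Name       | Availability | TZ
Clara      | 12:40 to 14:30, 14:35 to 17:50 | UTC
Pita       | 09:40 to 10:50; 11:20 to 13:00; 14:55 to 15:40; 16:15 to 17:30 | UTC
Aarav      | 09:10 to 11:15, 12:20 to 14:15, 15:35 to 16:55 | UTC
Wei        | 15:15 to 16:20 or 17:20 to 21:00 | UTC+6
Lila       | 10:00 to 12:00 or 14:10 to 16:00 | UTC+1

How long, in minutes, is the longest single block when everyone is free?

Clara in UTC: 12:40-14:30, 14:35-17:50.
Pita in UTC: 09:40-10:50, 11:20-13:00, 14:55-15:40, 16:15-17:30.
Aarav in UTC: 09:10-11:15, 12:20-14:15, 15:35-16:55.
Wei in UTC: 09:15-10:20, 11:20-15:00 (subtract 6h to convert from UTC+6).
Lila in UTC: 09:00-11:00, 13:10-15:00 (subtract 1h to convert from UTC+1).
Clara ∩ Pita: 12:40-13:00, 14:55-15:40, 16:15-17:30.
Clara ∩ Pita ∩ Aarav: 12:40-13:00, 15:35-15:40, 16:15-16:55.
Clara ∩ Pita ∩ Aarav ∩ Wei: 12:40-13:00.
Clara ∩ Pita ∩ Aarav ∩ Wei ∩ Lila: ∅.
There is no time when everyone is free.
No common window exists, so the longest block is 0 minutes.

0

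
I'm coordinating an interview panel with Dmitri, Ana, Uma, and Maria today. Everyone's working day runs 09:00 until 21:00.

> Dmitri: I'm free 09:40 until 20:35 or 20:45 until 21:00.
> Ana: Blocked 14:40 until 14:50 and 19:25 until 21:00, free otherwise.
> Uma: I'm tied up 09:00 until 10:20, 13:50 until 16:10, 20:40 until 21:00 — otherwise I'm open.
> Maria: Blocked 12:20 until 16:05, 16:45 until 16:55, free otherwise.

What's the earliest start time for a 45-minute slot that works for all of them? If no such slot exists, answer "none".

Dmitri free: 09:40-20:35, 20:45-21:00.
Ana free: 09:00-14:40, 14:50-19:25 (invert busy blocks within the working day).
Uma free: 10:20-13:50, 16:10-20:40 (invert busy blocks within the working day).
Maria free: 09:00-12:20, 16:05-16:45, 16:55-21:00 (invert busy blocks within the working day).
Dmitri ∩ Ana: 09:40-14:40, 14:50-19:25.
Dmitri ∩ Ana ∩ Uma: 10:20-13:50, 16:10-19:25.
Dmitri ∩ Ana ∩ Uma ∩ Maria: 10:20-12:20, 16:10-16:45, 16:55-19:25.
So the common availability across everyone is 10:20-12:20, 16:10-16:45, 16:55-19:25.
The first common window of at least 45 minutes is 10:20-12:20, so the earliest start is 10:20.

10:20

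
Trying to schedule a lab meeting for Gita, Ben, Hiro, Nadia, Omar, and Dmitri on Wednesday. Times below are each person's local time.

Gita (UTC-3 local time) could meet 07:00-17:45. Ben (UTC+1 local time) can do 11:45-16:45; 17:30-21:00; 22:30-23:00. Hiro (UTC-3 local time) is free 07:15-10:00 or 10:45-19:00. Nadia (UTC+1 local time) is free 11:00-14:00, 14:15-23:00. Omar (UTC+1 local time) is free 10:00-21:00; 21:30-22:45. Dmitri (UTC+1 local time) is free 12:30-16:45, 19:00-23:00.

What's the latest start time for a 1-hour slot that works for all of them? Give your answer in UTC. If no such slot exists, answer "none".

Gita in UTC: 10:00-20:45 (add 3h to convert from UTC-3).
Ben in UTC: 10:45-15:45, 16:30-20:00, 21:30-22:00 (subtract 1h to convert from UTC+1).
Hiro in UTC: 10:15-13:00, 13:45-22:00 (add 3h to convert from UTC-3).
Nadia in UTC: 10:00-13:00, 13:15-22:00 (subtract 1h to convert from UTC+1).
Omar in UTC: 09:00-20:00, 20:30-21:45 (subtract 1h to convert from UTC+1).
Dmitri in UTC: 11:30-15:45, 18:00-22:00 (subtract 1h to convert from UTC+1).
Gita ∩ Ben: 10:45-15:45, 16:30-20:00.
Gita ∩ Ben ∩ Hiro: 10:45-13:00, 13:45-15:45, 16:30-20:00.
Gita ∩ Ben ∩ Hiro ∩ Nadia: 10:45-13:00, 13:45-15:45, 16:30-20:00.
Gita ∩ Ben ∩ Hiro ∩ Nadia ∩ Omar: 10:45-13:00, 13:45-15:45, 16:30-20:00.
Gita ∩ Ben ∩ Hiro ∩ Nadia ∩ Omar ∩ Dmitri: 11:30-13:00, 13:45-15:45, 18:00-20:00.
So the common availability across everyone is 11:30-13:00, 13:45-15:45, 18:00-20:00.
The last common window of at least 60 minutes is 18:00-20:00; a 60-minute meeting can start as late as 19:00 and still end by 20:00.

19:00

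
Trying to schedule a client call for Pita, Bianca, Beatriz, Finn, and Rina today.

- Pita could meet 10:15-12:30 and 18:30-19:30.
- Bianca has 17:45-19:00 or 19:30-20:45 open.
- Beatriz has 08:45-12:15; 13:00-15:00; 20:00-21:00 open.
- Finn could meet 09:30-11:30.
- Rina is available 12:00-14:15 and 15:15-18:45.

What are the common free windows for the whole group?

Pita ∩ Bianca: 18:30-19:00.
Pita ∩ Bianca ∩ Beatriz: ∅.
Pita ∩ Bianca ∩ Beatriz ∩ Finn: ∅.
Pita ∩ Bianca ∩ Beatriz ∩ Finn ∩ Rina: ∅.
There is no time when everyone is free.

none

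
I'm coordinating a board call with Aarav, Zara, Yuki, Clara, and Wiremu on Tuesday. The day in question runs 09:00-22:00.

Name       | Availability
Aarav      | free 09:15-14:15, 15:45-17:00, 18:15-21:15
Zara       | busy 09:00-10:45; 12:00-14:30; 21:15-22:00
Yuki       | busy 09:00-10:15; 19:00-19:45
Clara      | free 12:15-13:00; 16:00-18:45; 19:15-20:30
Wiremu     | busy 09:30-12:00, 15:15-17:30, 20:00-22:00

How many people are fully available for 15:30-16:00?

Aarav free: 09:15-14:15, 15:45-17:00, 18:15-21:15.
Zara free: 10:45-12:00, 14:30-21:15 (invert busy blocks within the working day).
Yuki free: 10:15-19:00, 19:45-22:00 (invert busy blocks within the working day).
Clara free: 12:15-13:00, 16:00-18:45, 19:15-20:30.
Wiremu free: 09:00-09:30, 12:00-15:15, 17:30-20:00 (invert busy blocks within the working day).
Zara and Yuki can make the full 15:30-16:00 slot — that's 2.

2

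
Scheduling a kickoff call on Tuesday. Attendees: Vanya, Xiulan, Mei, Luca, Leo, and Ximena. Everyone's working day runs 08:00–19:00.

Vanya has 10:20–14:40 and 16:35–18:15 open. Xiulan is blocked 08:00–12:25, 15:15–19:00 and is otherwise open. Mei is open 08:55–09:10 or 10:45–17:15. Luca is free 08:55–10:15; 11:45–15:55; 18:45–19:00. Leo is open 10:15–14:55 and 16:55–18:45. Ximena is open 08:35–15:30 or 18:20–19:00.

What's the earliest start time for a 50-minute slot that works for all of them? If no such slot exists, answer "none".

12:25

Vanya free: 10:20-14:40, 16:35-18:15.
Xiulan free: 12:25-15:15 (invert busy blocks within the working day).
Mei free: 08:55-09:10, 10:45-17:15.
Luca free: 08:55-10:15, 11:45-15:55, 18:45-19:00.
Leo free: 10:15-14:55, 16:55-18:45.
Ximena free: 08:35-15:30, 18:20-19:00.
Vanya ∩ Xiulan: 12:25-14:40.
Vanya ∩ Xiulan ∩ Mei: 12:25-14:40.
Vanya ∩ Xiulan ∩ Mei ∩ Luca: 12:25-14:40.
Vanya ∩ Xiulan ∩ Mei ∩ Luca ∩ Leo: 12:25-14:40.
Vanya ∩ Xiulan ∩ Mei ∩ Luca ∩ Leo ∩ Ximena: 12:25-14:40.
The first common window of at least 50 minutes is 12:25-14:40, so the earliest start is 12:25.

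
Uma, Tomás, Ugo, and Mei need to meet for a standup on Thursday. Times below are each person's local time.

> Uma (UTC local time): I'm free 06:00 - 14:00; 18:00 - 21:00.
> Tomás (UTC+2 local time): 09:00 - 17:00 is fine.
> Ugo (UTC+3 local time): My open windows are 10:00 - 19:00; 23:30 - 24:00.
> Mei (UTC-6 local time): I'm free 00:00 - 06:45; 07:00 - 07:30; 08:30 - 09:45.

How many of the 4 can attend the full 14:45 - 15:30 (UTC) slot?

2

Uma in UTC: 06:00-14:00, 18:00-21:00.
Tomás in UTC: 07:00-15:00 (subtract 2h to convert from UTC+2).
Ugo in UTC: 07:00-16:00, 20:30-21:00 (subtract 3h to convert from UTC+3).
Mei in UTC: 06:00-12:45, 13:00-13:30, 14:30-15:45 (add 6h to convert from UTC-6).
Ugo and Mei can make the full 14:45-15:30 slot — that's 2.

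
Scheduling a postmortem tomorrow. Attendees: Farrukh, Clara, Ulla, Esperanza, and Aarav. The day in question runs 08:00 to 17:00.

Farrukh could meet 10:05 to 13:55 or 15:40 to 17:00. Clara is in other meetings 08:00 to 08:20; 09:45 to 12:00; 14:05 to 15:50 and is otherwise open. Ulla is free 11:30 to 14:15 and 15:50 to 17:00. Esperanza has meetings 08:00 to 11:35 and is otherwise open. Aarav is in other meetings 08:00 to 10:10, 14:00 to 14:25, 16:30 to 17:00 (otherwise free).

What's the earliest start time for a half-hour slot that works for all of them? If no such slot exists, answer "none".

12:00

Farrukh free: 10:05-13:55, 15:40-17:00.
Clara free: 08:20-09:45, 12:00-14:05, 15:50-17:00 (invert busy blocks within the working day).
Ulla free: 11:30-14:15, 15:50-17:00.
Esperanza free: 11:35-17:00 (invert busy blocks within the working day).
Aarav free: 10:10-14:00, 14:25-16:30 (invert busy blocks within the working day).
Farrukh ∩ Clara: 12:00-13:55, 15:50-17:00.
Farrukh ∩ Clara ∩ Ulla: 12:00-13:55, 15:50-17:00.
Farrukh ∩ Clara ∩ Ulla ∩ Esperanza: 12:00-13:55, 15:50-17:00.
Farrukh ∩ Clara ∩ Ulla ∩ Esperanza ∩ Aarav: 12:00-13:55, 15:50-16:30.
The first common window of at least 30 minutes is 12:00-13:55, so the earliest start is 12:00.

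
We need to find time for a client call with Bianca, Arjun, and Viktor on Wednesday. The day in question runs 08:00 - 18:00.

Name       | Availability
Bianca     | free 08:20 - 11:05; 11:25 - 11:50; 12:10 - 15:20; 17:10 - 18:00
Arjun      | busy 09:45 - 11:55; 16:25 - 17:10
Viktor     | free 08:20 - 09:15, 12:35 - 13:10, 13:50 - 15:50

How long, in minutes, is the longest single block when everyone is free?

Bianca free: 08:20-11:05, 11:25-11:50, 12:10-15:20, 17:10-18:00.
Arjun free: 08:00-09:45, 11:55-16:25, 17:10-18:00 (invert busy blocks within the working day).
Viktor free: 08:20-09:15, 12:35-13:10, 13:50-15:50.
Bianca ∩ Arjun: 08:20-09:45, 12:10-15:20, 17:10-18:00.
Bianca ∩ Arjun ∩ Viktor: 08:20-09:15, 12:35-13:10, 13:50-15:20.
Those are the intersection windows.
The longest is 13:50-15:20 at 90 minutes.

90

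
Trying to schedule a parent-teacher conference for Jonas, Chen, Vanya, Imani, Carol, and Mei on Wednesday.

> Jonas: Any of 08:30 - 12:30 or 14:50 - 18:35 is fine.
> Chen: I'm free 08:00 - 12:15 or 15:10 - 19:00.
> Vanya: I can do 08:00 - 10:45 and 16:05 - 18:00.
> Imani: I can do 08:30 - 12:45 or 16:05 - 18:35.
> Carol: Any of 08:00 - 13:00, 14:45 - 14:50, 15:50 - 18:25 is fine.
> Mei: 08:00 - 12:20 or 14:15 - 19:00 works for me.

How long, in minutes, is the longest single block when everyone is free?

135

Jonas ∩ Chen: 08:30-12:15, 15:10-18:35.
Jonas ∩ Chen ∩ Vanya: 08:30-10:45, 16:05-18:00.
Jonas ∩ Chen ∩ Vanya ∩ Imani: 08:30-10:45, 16:05-18:00.
Jonas ∩ Chen ∩ Vanya ∩ Imani ∩ Carol: 08:30-10:45, 16:05-18:00.
Jonas ∩ Chen ∩ Vanya ∩ Imani ∩ Carol ∩ Mei: 08:30-10:45, 16:05-18:00.
So the common availability across everyone is 08:30-10:45, 16:05-18:00.
The longest is 08:30-10:45 at 135 minutes.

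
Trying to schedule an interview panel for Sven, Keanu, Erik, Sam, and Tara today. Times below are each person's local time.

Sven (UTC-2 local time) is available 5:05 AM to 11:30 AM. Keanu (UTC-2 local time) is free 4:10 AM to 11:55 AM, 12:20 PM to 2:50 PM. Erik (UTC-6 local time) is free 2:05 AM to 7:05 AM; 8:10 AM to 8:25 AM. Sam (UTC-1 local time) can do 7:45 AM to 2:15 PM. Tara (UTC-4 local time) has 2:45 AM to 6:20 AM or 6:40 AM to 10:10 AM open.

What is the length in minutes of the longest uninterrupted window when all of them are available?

Sven in UTC: 07:05-13:30 (add 2h to convert from UTC-2).
Keanu in UTC: 06:10-13:55, 14:20-16:50 (add 2h to convert from UTC-2).
Erik in UTC: 08:05-13:05, 14:10-14:25 (add 6h to convert from UTC-6).
Sam in UTC: 08:45-15:15 (add 1h to convert from UTC-1).
Tara in UTC: 06:45-10:20, 10:40-14:10 (add 4h to convert from UTC-4).
Sven ∩ Keanu: 07:05-13:30.
Sven ∩ Keanu ∩ Erik: 08:05-13:05.
Sven ∩ Keanu ∩ Erik ∩ Sam: 08:45-13:05.
Sven ∩ Keanu ∩ Erik ∩ Sam ∩ Tara: 08:45-10:20, 10:40-13:05.
The longest is 10:40-13:05 at 145 minutes.

145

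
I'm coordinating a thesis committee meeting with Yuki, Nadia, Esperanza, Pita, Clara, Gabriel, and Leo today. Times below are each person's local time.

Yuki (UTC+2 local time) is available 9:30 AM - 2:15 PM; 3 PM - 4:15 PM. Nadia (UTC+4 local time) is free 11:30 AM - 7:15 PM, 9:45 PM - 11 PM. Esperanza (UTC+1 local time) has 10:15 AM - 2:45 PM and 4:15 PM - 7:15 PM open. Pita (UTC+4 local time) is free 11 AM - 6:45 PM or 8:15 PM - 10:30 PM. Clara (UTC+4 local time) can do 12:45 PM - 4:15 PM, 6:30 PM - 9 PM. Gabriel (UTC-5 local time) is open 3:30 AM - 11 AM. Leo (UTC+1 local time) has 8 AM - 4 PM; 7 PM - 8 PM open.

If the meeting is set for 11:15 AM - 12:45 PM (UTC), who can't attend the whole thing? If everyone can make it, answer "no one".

Clara, Yuki

Yuki in UTC: 07:30-12:15, 13:00-14:15 (subtract 2h to convert from UTC+2).
Nadia in UTC: 07:30-15:15, 17:45-19:00 (subtract 4h to convert from UTC+4).
Esperanza in UTC: 09:15-13:45, 15:15-18:15 (subtract 1h to convert from UTC+1).
Pita in UTC: 07:00-14:45, 16:15-18:30 (subtract 4h to convert from UTC+4).
Clara in UTC: 08:45-12:15, 14:30-17:00 (subtract 4h to convert from UTC+4).
Gabriel in UTC: 08:30-16:00 (add 5h to convert from UTC-5).
Leo in UTC: 07:00-15:00, 18:00-19:00 (subtract 1h to convert from UTC+1).
Yuki: not fully free for 11:15-12:45. Nadia: free for 11:15-12:45. Esperanza: free for 11:15-12:45. Pita: free for 11:15-12:45. Clara: not fully free for 11:15-12:45. Gabriel: free for 11:15-12:45. Leo: free for 11:15-12:45.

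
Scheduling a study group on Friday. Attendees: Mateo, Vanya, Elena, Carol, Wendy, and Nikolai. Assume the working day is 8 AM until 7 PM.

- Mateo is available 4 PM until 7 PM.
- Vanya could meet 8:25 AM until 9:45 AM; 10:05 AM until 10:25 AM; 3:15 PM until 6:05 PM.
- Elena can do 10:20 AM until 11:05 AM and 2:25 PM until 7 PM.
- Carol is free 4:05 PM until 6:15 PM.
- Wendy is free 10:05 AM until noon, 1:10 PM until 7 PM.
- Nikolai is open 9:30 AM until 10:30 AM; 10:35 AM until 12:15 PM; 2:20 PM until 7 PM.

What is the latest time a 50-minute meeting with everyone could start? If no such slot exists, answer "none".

Mateo ∩ Vanya: 16:00-18:05.
Mateo ∩ Vanya ∩ Elena: 16:00-18:05.
Mateo ∩ Vanya ∩ Elena ∩ Carol: 16:05-18:05.
Mateo ∩ Vanya ∩ Elena ∩ Carol ∩ Wendy: 16:05-18:05.
Mateo ∩ Vanya ∩ Elena ∩ Carol ∩ Wendy ∩ Nikolai: 16:05-18:05.
Those are the intersection windows.
The last common window of at least 50 minutes is 16:05-18:05; a 50-minute meeting can start as late as 17:15 and still end by 18:05.

17:15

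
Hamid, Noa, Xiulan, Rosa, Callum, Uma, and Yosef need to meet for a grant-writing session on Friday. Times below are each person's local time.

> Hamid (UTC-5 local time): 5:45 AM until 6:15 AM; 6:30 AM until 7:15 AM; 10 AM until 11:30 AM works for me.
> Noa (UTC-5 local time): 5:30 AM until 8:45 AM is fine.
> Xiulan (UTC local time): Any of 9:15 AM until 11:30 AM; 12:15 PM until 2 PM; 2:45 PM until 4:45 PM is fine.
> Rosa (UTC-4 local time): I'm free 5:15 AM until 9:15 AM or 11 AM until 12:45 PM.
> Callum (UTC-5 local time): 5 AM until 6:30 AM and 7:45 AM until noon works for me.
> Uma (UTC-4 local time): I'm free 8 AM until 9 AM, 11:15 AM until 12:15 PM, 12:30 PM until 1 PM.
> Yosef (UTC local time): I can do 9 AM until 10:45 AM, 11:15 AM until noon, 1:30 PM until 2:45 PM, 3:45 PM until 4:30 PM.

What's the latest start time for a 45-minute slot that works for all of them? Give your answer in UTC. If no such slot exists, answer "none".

none

Hamid in UTC: 10:45-11:15, 11:30-12:15, 15:00-16:30 (add 5h to convert from UTC-5).
Noa in UTC: 10:30-13:45 (add 5h to convert from UTC-5).
Xiulan in UTC: 09:15-11:30, 12:15-14:00, 14:45-16:45.
Rosa in UTC: 09:15-13:15, 15:00-16:45 (add 4h to convert from UTC-4).
Callum in UTC: 10:00-11:30, 12:45-17:00 (add 5h to convert from UTC-5).
Uma in UTC: 12:00-13:00, 15:15-16:15, 16:30-17:00 (add 4h to convert from UTC-4).
Yosef in UTC: 09:00-10:45, 11:15-12:00, 13:30-14:45, 15:45-16:30.
Hamid ∩ Noa: 10:45-11:15, 11:30-12:15.
Hamid ∩ Noa ∩ Xiulan: 10:45-11:15.
Hamid ∩ Noa ∩ Xiulan ∩ Rosa: 10:45-11:15.
Hamid ∩ Noa ∩ Xiulan ∩ Rosa ∩ Callum: 10:45-11:15.
Hamid ∩ Noa ∩ Xiulan ∩ Rosa ∩ Callum ∩ Uma: ∅.
Hamid ∩ Noa ∩ Xiulan ∩ Rosa ∩ Callum ∩ Uma ∩ Yosef: ∅.
There is no time when everyone is free.
No common window is at least 45 minutes long.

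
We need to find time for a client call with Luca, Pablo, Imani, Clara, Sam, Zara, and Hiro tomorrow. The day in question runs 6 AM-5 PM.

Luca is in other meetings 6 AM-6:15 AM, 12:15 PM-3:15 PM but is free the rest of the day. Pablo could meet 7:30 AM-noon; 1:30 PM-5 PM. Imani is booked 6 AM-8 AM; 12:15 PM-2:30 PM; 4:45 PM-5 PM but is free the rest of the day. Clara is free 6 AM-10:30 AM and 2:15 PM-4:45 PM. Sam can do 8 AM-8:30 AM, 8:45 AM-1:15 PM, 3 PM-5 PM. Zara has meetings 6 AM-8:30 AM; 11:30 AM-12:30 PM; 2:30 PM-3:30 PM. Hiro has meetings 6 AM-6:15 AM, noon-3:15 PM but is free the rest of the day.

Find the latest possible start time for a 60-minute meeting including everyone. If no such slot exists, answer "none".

15:45

Luca free: 06:15-12:15, 15:15-17:00 (invert busy blocks within the working day).
Pablo free: 07:30-12:00, 13:30-17:00.
Imani free: 08:00-12:15, 14:30-16:45 (invert busy blocks within the working day).
Clara free: 06:00-10:30, 14:15-16:45.
Sam free: 08:00-08:30, 08:45-13:15, 15:00-17:00.
Zara free: 08:30-11:30, 12:30-14:30, 15:30-17:00 (invert busy blocks within the working day).
Hiro free: 06:15-12:00, 15:15-17:00 (invert busy blocks within the working day).
Luca ∩ Pablo: 07:30-12:00, 15:15-17:00.
Luca ∩ Pablo ∩ Imani: 08:00-12:00, 15:15-16:45.
Luca ∩ Pablo ∩ Imani ∩ Clara: 08:00-10:30, 15:15-16:45.
Luca ∩ Pablo ∩ Imani ∩ Clara ∩ Sam: 08:00-08:30, 08:45-10:30, 15:15-16:45.
Luca ∩ Pablo ∩ Imani ∩ Clara ∩ Sam ∩ Zara: 08:45-10:30, 15:30-16:45.
Luca ∩ Pablo ∩ Imani ∩ Clara ∩ Sam ∩ Zara ∩ Hiro: 08:45-10:30, 15:30-16:45.
So the common availability across everyone is 08:45-10:30, 15:30-16:45.
The last common window of at least 60 minutes is 15:30-16:45; a 60-minute meeting can start as late as 15:45 and still end by 16:45.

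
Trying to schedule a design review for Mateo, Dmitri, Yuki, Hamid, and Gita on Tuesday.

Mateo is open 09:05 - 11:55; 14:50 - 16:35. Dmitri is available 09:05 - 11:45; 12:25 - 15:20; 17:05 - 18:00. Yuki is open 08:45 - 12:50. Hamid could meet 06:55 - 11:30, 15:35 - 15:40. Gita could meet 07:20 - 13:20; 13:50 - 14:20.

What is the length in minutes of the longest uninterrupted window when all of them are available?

Mateo ∩ Dmitri: 09:05-11:45, 14:50-15:20.
Mateo ∩ Dmitri ∩ Yuki: 09:05-11:45.
Mateo ∩ Dmitri ∩ Yuki ∩ Hamid: 09:05-11:30.
Mateo ∩ Dmitri ∩ Yuki ∩ Hamid ∩ Gita: 09:05-11:30.
The longest is 09:05-11:30 at 145 minutes.

145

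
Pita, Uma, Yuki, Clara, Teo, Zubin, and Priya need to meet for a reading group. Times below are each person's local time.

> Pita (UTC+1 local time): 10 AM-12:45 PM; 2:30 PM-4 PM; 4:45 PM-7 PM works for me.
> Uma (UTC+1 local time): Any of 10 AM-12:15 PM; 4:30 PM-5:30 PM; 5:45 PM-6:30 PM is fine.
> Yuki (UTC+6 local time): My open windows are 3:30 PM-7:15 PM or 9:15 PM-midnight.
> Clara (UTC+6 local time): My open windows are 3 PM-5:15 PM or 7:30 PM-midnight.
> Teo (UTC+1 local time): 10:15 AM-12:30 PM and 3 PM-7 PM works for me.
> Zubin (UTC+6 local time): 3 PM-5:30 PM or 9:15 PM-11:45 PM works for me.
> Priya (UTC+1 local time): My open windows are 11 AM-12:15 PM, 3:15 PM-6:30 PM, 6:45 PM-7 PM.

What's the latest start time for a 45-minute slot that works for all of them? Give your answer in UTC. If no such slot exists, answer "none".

16:45

Pita in UTC: 09:00-11:45, 13:30-15:00, 15:45-18:00 (subtract 1h to convert from UTC+1).
Uma in UTC: 09:00-11:15, 15:30-16:30, 16:45-17:30 (subtract 1h to convert from UTC+1).
Yuki in UTC: 09:30-13:15, 15:15-18:00 (subtract 6h to convert from UTC+6).
Clara in UTC: 09:00-11:15, 13:30-18:00 (subtract 6h to convert from UTC+6).
Teo in UTC: 09:15-11:30, 14:00-18:00 (subtract 1h to convert from UTC+1).
Zubin in UTC: 09:00-11:30, 15:15-17:45 (subtract 6h to convert from UTC+6).
Priya in UTC: 10:00-11:15, 14:15-17:30, 17:45-18:00 (subtract 1h to convert from UTC+1).
Pita ∩ Uma: 09:00-11:15, 15:45-16:30, 16:45-17:30.
Pita ∩ Uma ∩ Yuki: 09:30-11:15, 15:45-16:30, 16:45-17:30.
Pita ∩ Uma ∩ Yuki ∩ Clara: 09:30-11:15, 15:45-16:30, 16:45-17:30.
Pita ∩ Uma ∩ Yuki ∩ Clara ∩ Teo: 09:30-11:15, 15:45-16:30, 16:45-17:30.
Pita ∩ Uma ∩ Yuki ∩ Clara ∩ Teo ∩ Zubin: 09:30-11:15, 15:45-16:30, 16:45-17:30.
Pita ∩ Uma ∩ Yuki ∩ Clara ∩ Teo ∩ Zubin ∩ Priya: 10:00-11:15, 15:45-16:30, 16:45-17:30.
The last common window of at least 45 minutes is 16:45-17:30; a 45-minute meeting can start as late as 16:45 and still end by 17:30.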